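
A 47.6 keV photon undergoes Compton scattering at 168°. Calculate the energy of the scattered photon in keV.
40.1937 keV

First convert energy to wavelength:
λ = hc/E, with hc ≈ 1239.842 keV·pm (i.e. 1239.842 eV·nm)

For E = 47.6 keV = 47600 eV:
λ = 1239.842 keV·pm / 47.6 keV
λ = 26.0471 pm

Calculate the Compton shift:
Δλ = λ_C(1 - cos(168°)) = 2.4263 × 1.9781
Δλ = 4.7996 pm

Final wavelength:
λ' = 26.0471 + 4.7996 = 30.8467 pm

Final energy:
E' = hc/λ' = 1239.842 / 30.8467 = 40.1937 keV

(Intermediate values are shown rounded; full precision is carried through to the final answer.)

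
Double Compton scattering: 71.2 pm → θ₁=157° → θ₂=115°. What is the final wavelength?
79.3115 pm

Apply Compton shift twice:

First scattering at θ₁ = 157°:
Δλ₁ = λ_C(1 - cos(157°))
Δλ₁ = 2.4263 × 1.9205
Δλ₁ = 4.6597 pm

After first scattering:
λ₁ = 71.2 + 4.6597 = 75.8597 pm

Second scattering at θ₂ = 115°:
Δλ₂ = λ_C(1 - cos(115°))
Δλ₂ = 2.4263 × 1.4226
Δλ₂ = 3.4517 pm

Final wavelength:
λ₂ = 75.8597 + 3.4517 = 79.3115 pm

Total shift: Δλ_total = 4.6597 + 3.4517 = 8.1115 pm

(Intermediate values are shown rounded; full precision is carried through to the final answer.)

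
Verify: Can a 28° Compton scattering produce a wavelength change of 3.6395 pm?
No, inconsistent

Calculate the expected shift for θ = 28°:

Δλ_expected = λ_C(1 - cos(28°))
Δλ_expected = 2.4263 × (1 - cos(28°))
Δλ_expected = 2.4263 × 0.1171
Δλ_expected = 0.2840 pm

Given shift: 3.6395 pm
Expected shift: 0.2840 pm
Difference: 3.3555 pm

The values do not match. The given shift corresponds to θ ≈ 120.0°, not 28°.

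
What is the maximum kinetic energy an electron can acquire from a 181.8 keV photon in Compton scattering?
75.5803 keV

Maximum energy transfer occurs at θ = 180° (backscattering).

Initial photon: E₀ = 181.8 keV → λ₀ = 6.8198 pm

Maximum Compton shift (at 180°):
Δλ_max = 2λ_C = 2 × 2.4263 = 4.8526 pm

Final wavelength:
λ' = 6.8198 + 4.8526 = 11.6724 pm

Minimum photon energy (maximum energy to electron):
E'_min = hc/λ' = 106.2197 keV

Maximum electron kinetic energy:
K_max = E₀ - E'_min = 181.8000 - 106.2197 = 75.5803 keV

(Intermediate values are shown rounded; full precision is carried through to the final answer.)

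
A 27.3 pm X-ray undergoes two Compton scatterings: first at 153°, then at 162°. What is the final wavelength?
36.6220 pm

Apply Compton shift twice:

First scattering at θ₁ = 153°:
Δλ₁ = λ_C(1 - cos(153°))
Δλ₁ = 2.4263 × 1.8910
Δλ₁ = 4.5882 pm

After first scattering:
λ₁ = 27.3 + 4.5882 = 31.8882 pm

Second scattering at θ₂ = 162°:
Δλ₂ = λ_C(1 - cos(162°))
Δλ₂ = 2.4263 × 1.9511
Δλ₂ = 4.7339 pm

Final wavelength:
λ₂ = 31.8882 + 4.7339 = 36.6220 pm

Total shift: Δλ_total = 4.5882 + 4.7339 = 9.3220 pm

(Intermediate values are shown rounded; full precision is carried through to the final answer.)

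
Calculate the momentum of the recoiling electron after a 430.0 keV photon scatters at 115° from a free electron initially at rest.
2.8994e-22 kg·m/s

The electron is initially at rest, so by conservation of momentum:
p⃗_e = p⃗₀ − p⃗'  (incident photon momentum minus scattered photon momentum)

Photon momentum magnitudes (p = h/λ = E/c):
λ₀ = hc/E₀ = 2.8834 pm → p₀ = h/λ₀ = 2.2980e-22 kg·m/s
Δλ = λ_C(1 − cos 115°) = 3.4517 pm
λ' = 6.3351 pm → p' = h/λ' = 1.0459e-22 kg·m/s

The scattered photon makes angle θ = 115° with the incident direction, so by the law of cosines:
|p⃗_e|² = p₀² + p'² − 2p₀p'cos θ
|p⃗_e|² = (2.2980e-22)² + (1.0459e-22)² − 2·2.2980e-22·1.0459e-22·cos(115°)
|p⃗_e| = 2.8994e-22 kg·m/s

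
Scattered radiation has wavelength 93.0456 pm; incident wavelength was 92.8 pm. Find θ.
26.00°

First find the wavelength shift:
Δλ = λ' - λ = 93.0456 - 92.8 = 0.2456 pm

Using Δλ = λ_C(1 - cos θ), with λ_C = h/(m_e·c) ≈ 2.42631024 pm:
cos θ = 1 - Δλ/λ_C
cos θ = 1 - 0.2456/2.42631024
cos θ = 0.898776

θ = arccos(0.898776)
θ = 26.00°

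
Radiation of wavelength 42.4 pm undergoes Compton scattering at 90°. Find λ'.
44.8263 pm

Using the Compton formula: λ' = λ + λ_C(1 − cos θ)

For θ = 90°, cos θ = 0 (exact) = 0.0000, so:
1 − cos 90° = 1 − (0) = 1.0000

Δλ = λ_C × 1.0000 = 2.4263 × 1.0000 = 2.4263 pm

λ' = 42.4 + 2.4263 = 44.8263 pm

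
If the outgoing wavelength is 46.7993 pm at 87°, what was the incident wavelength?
44.5000 pm

From λ' = λ + Δλ, we have λ = λ' - Δλ

First calculate the Compton shift:
Δλ = λ_C(1 - cos θ)
Δλ = 2.4263 × (1 - cos(87°))
Δλ = 2.4263 × 0.9477
Δλ = 2.2993 pm

Initial wavelength:
λ = λ' - Δλ
λ = 46.7993 - 2.2993
λ = 44.5000 pm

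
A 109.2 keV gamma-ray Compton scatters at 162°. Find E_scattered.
77.0675 keV

First convert energy to wavelength:
λ = hc/E, with hc ≈ 1239.842 keV·pm (i.e. 1239.842 eV·nm)

For E = 109.2 keV = 109200 eV:
λ = 1239.842 keV·pm / 109.2 keV
λ = 11.3539 pm

Calculate the Compton shift:
Δλ = λ_C(1 - cos(162°)) = 2.4263 × 1.9511
Δλ = 4.7339 pm

Final wavelength:
λ' = 11.3539 + 4.7339 = 16.0877 pm

Final energy:
E' = hc/λ' = 1239.842 / 16.0877 = 77.0675 keV

(Intermediate values are shown rounded; full precision is carried through to the final answer.)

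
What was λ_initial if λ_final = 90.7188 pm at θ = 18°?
90.6000 pm

From λ' = λ + Δλ, we have λ = λ' - Δλ

First calculate the Compton shift:
Δλ = λ_C(1 - cos θ)
Δλ = 2.4263 × (1 - cos(18°))
Δλ = 2.4263 × 0.0489
Δλ = 0.1188 pm

Initial wavelength:
λ = λ' - Δλ
λ = 90.7188 - 0.1188
λ = 90.6000 pm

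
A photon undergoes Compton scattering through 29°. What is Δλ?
0.3042 pm

Using the Compton scattering formula:
Δλ = λ_C(1 - cos θ)

where λ_C = h/(m_e·c) ≈ 2.4263 pm is the Compton wavelength of an electron.

For θ = 29°:
cos(29°) = 0.8746
1 - cos(29°) = 0.1254

Δλ = 2.4263 × 0.1254
Δλ = 0.3042 pm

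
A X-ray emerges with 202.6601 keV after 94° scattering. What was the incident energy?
352.0000 keV

Convert final energy to wavelength (hc ≈ 1239.842 keV·pm):
λ' = hc/E' = 1239.842 / 202.6601 = 6.1178 pm

Calculate the Compton shift:
Δλ = λ_C(1 - cos(94°))
Δλ = 2.4263 × (1 - cos(94°))
Δλ = 2.5956 pm

Initial wavelength:
λ = λ' - Δλ = 6.1178 - 2.5956 = 3.5223 pm

Initial energy:
E = hc/λ = 1239.842 / 3.5223 = 352.0000 keV

(Intermediate values are shown rounded; full precision is carried through to the final answer.)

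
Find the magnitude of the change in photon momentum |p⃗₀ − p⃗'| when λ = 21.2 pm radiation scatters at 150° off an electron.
5.5086e-23 kg·m/s

Photon momentum magnitude is p = h/λ.

Initial momentum:
p₀ = h/λ = 6.6261e-34/2.1200e-11 = 3.1255e-23 kg·m/s

After scattering:
λ' = λ + Δλ = 21.2 + 4.5276 = 25.7276 pm
p' = h/λ' = 6.6261e-34/2.5728e-11 = 2.5755e-23 kg·m/s

Momentum is a vector; the scattered photon's direction makes angle θ = 150° with the incident direction. The magnitude of the vector change Δp⃗ = p⃗₀ − p⃗' is found from the law of cosines:
|Δp⃗|² = p₀² + p'² − 2p₀p'cos θ
|Δp⃗|² = (3.1255e-23)² + (2.5755e-23)² − 2·3.1255e-23·2.5755e-23·cos(150°)
|Δp⃗| = 5.5086e-23 kg·m/s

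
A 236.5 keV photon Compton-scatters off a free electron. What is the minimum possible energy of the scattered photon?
122.8164 keV (at θ = 180°)

The scattered photon has minimum energy when its wavelength is maximum, i.e., when the Compton shift Δλ = λ_C(1 − cos θ) is maximum. This occurs at θ = 180° (backscattering), giving Δλ_max = 2λ_C = 4.8526 pm.

Initial wavelength: λ₀ = hc/E₀ = 5.2425 pm
Maximum final wavelength: λ'_max = λ₀ + 2λ_C = 5.2425 + 4.8526 = 10.0951 pm
Minimum final energy: E'_min = hc/λ'_max = 122.8164 keV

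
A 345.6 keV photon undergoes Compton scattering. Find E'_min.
146.8985 keV (at θ = 180°)

The scattered photon has minimum energy when its wavelength is maximum, i.e., when the Compton shift Δλ = λ_C(1 − cos θ) is maximum. This occurs at θ = 180° (backscattering), giving Δλ_max = 2λ_C = 4.8526 pm.

Initial wavelength: λ₀ = hc/E₀ = 3.5875 pm
Maximum final wavelength: λ'_max = λ₀ + 2λ_C = 3.5875 + 4.8526 = 8.4401 pm
Minimum final energy: E'_min = hc/λ'_max = 146.8985 keV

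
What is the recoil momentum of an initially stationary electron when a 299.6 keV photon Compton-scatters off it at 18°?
4.9593e-23 kg·m/s

The electron is initially at rest, so by conservation of momentum:
p⃗_e = p⃗₀ − p⃗'  (incident photon momentum minus scattered photon momentum)

Photon momentum magnitudes (p = h/λ = E/c):
λ₀ = hc/E₀ = 4.1383 pm → p₀ = h/λ₀ = 1.6011e-22 kg·m/s
Δλ = λ_C(1 − cos 18°) = 0.1188 pm
λ' = 4.2571 pm → p' = h/λ' = 1.5565e-22 kg·m/s

The scattered photon makes angle θ = 18° with the incident direction, so by the law of cosines:
|p⃗_e|² = p₀² + p'² − 2p₀p'cos θ
|p⃗_e|² = (1.6011e-22)² + (1.5565e-22)² − 2·1.6011e-22·1.5565e-22·cos(18°)
|p⃗_e| = 4.9593e-23 kg·m/s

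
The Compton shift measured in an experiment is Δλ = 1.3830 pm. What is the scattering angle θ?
64.53°

From the Compton formula Δλ = λ_C(1 - cos θ), we can solve for θ:

cos θ = 1 - Δλ/λ_C

Given:
- Δλ = 1.3830 pm
- λ_C = h/(m_e·c) ≈ 2.42631024 pm

cos θ = 1 - 1.3830/2.42631024
cos θ = 1 - 0.570001
cos θ = 0.429999

θ = arccos(0.429999)
θ = 64.53°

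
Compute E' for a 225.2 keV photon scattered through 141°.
126.2900 keV

First convert energy to wavelength:
λ = hc/E, with hc ≈ 1239.842 keV·pm (i.e. 1239.842 eV·nm)

For E = 225.2 keV = 225200 eV:
λ = 1239.842 keV·pm / 225.2 keV
λ = 5.5055 pm

Calculate the Compton shift:
Δλ = λ_C(1 - cos(141°)) = 2.4263 × 1.7771
Δλ = 4.3119 pm

Final wavelength:
λ' = 5.5055 + 4.3119 = 9.8174 pm

Final energy:
E' = hc/λ' = 1239.842 / 9.8174 = 126.2900 keV

(Intermediate values are shown rounded; full precision is carried through to the final answer.)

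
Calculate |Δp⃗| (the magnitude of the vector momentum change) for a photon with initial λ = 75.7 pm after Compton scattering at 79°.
1.0996e-23 kg·m/s

Photon momentum magnitude is p = h/λ.

Initial momentum:
p₀ = h/λ = 6.6261e-34/7.5700e-11 = 8.7531e-24 kg·m/s

After scattering:
λ' = λ + Δλ = 75.7 + 1.9633 = 77.6633 pm
p' = h/λ' = 6.6261e-34/7.7663e-11 = 8.5318e-24 kg·m/s

Momentum is a vector; the scattered photon's direction makes angle θ = 79° with the incident direction. The magnitude of the vector change Δp⃗ = p⃗₀ − p⃗' is found from the law of cosines:
|Δp⃗|² = p₀² + p'² − 2p₀p'cos θ
|Δp⃗|² = (8.7531e-24)² + (8.5318e-24)² − 2·8.7531e-24·8.5318e-24·cos(79°)
|Δp⃗| = 1.0996e-23 kg·m/s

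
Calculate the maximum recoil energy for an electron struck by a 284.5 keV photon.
149.8895 keV

Maximum energy transfer occurs at θ = 180° (backscattering).

Initial photon: E₀ = 284.5 keV → λ₀ = 4.3580 pm

Maximum Compton shift (at 180°):
Δλ_max = 2λ_C = 2 × 2.4263 = 4.8526 pm

Final wavelength:
λ' = 4.3580 + 4.8526 = 9.2106 pm

Minimum photon energy (maximum energy to electron):
E'_min = hc/λ' = 134.6105 keV

Maximum electron kinetic energy:
K_max = E₀ - E'_min = 284.5000 - 134.6105 = 149.8895 keV

(Intermediate values are shown rounded; full precision is carried through to the final answer.)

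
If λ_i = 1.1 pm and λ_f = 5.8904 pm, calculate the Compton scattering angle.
167.00°

First find the wavelength shift:
Δλ = λ' - λ = 5.8904 - 1.1 = 4.7904 pm

Using Δλ = λ_C(1 - cos θ), with λ_C = h/(m_e·c) ≈ 2.42631024 pm:
cos θ = 1 - Δλ/λ_C
cos θ = 1 - 4.7904/2.42631024
cos θ = -0.974356

θ = arccos(-0.974356)
θ = 167.00°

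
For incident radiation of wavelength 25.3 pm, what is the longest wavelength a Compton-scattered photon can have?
30.1526 pm (at θ = 180°)

The Compton shift is Δλ = λ_C(1 − cos θ).

Since cos θ ranges from −1 to 1, the factor (1 − cos θ) ranges from 0 to 2; the maximum shift occurs at θ = 180° (backscattering):
Δλ_max = 2λ_C = 2 × 2.4263 pm = 4.8526 pm

Maximum scattered wavelength:
λ'_max = λ₀ + Δλ_max = 25.3 + 4.8526 = 30.1526 pm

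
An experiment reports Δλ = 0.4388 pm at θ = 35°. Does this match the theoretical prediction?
Yes, consistent

Calculate the expected shift for θ = 35°:

Δλ_expected = λ_C(1 - cos(35°))
Δλ_expected = 2.4263 × (1 - cos(35°))
Δλ_expected = 2.4263 × 0.1808
Δλ_expected = 0.4388 pm

Given shift: 0.4388 pm
Expected shift: 0.4388 pm
Difference: 0.0000 pm

The values match. This is consistent with Compton scattering at the stated angle.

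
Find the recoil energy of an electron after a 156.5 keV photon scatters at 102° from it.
42.2613 keV

By energy conservation: K_e = E_initial - E_final

First find the scattered photon energy:
Initial wavelength: λ = hc/E = 7.9223 pm
Compton shift: Δλ = λ_C(1 - cos(102°)) = 2.9308 pm
Final wavelength: λ' = 7.9223 + 2.9308 = 10.8531 pm
Final photon energy: E' = hc/λ' = 114.2387 keV

Electron kinetic energy:
K_e = E - E' = 156.5000 - 114.2387 = 42.2613 keV

(Intermediate values are shown rounded; full precision is carried through to the final answer.)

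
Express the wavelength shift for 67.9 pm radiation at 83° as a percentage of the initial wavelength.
3.1379%

Calculate the Compton shift:
Δλ = λ_C(1 - cos(83°))
Δλ = 2.4263 × (1 - cos(83°))
Δλ = 2.4263 × 0.8781
Δλ = 2.1306 pm

Percentage change:
(Δλ/λ₀) × 100 = (2.1306/67.9) × 100
= 3.1379%

(Intermediate values are shown rounded; full precision is carried through to the final answer.)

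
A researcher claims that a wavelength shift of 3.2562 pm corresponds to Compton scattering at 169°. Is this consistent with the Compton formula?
No, inconsistent

Calculate the expected shift for θ = 169°:

Δλ_expected = λ_C(1 - cos(169°))
Δλ_expected = 2.4263 × (1 - cos(169°))
Δλ_expected = 2.4263 × 1.9816
Δλ_expected = 4.8080 pm

Given shift: 3.2562 pm
Expected shift: 4.8080 pm
Difference: 1.5519 pm

The values do not match. The given shift corresponds to θ ≈ 110.0°, not 169°.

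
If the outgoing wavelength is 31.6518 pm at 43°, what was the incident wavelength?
31.0000 pm

From λ' = λ + Δλ, we have λ = λ' - Δλ

First calculate the Compton shift:
Δλ = λ_C(1 - cos θ)
Δλ = 2.4263 × (1 - cos(43°))
Δλ = 2.4263 × 0.2686
Δλ = 0.6518 pm

Initial wavelength:
λ = λ' - Δλ
λ = 31.6518 - 0.6518
λ = 31.0000 pm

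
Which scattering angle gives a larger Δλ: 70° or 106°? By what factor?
106° produces the larger shift by a factor of 1.939

Calculate both shifts using Δλ = λ_C(1 - cos θ):

For θ₁ = 70°:
Δλ₁ = 2.4263 × (1 - cos(70°))
Δλ₁ = 2.4263 × 0.6580
Δλ₁ = 1.5965 pm

For θ₂ = 106°:
Δλ₂ = 2.4263 × (1 - cos(106°))
Δλ₂ = 2.4263 × 1.2756
Δλ₂ = 3.0951 pm

The 106° angle produces the larger shift.
Ratio: 3.0951/1.5965 = 1.939

(Intermediate values are shown rounded; full precision is carried through to the final answer.)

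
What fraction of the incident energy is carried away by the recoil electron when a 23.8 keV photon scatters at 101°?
0.0525 (or 5.25%)

Calculate initial and final photon energies:

Initial: E₀ = 23.8 keV → λ₀ = 52.0942 pm
Compton shift: Δλ = 2.8893 pm
Final wavelength: λ' = 54.9835 pm
Final energy: E' = 22.5494 keV

Fractional energy loss:
(E₀ - E')/E₀ = (23.8000 - 22.5494)/23.8000
= 1.2506/23.8000
= 0.0525
= 5.25%

(Intermediate values are shown rounded; full precision is carried through to the final answer.)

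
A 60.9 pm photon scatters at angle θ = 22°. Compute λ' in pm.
61.0767 pm

Using the Compton scattering formula:
λ' = λ + Δλ = λ + λ_C(1 - cos θ)

Given:
- Initial wavelength λ = 60.9 pm
- Scattering angle θ = 22°
- Compton wavelength λ_C ≈ 2.4263 pm

Calculate the shift:
Δλ = 2.4263 × (1 - cos(22°))
Δλ = 2.4263 × 0.0728
Δλ = 0.1767 pm

Final wavelength:
λ' = 60.9 + 0.1767 = 61.0767 pm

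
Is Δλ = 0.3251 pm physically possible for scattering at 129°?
No, inconsistent

Calculate the expected shift for θ = 129°:

Δλ_expected = λ_C(1 - cos(129°))
Δλ_expected = 2.4263 × (1 - cos(129°))
Δλ_expected = 2.4263 × 1.6293
Δλ_expected = 3.9532 pm

Given shift: 0.3251 pm
Expected shift: 3.9532 pm
Difference: 3.6282 pm

The values do not match. The given shift corresponds to θ ≈ 30.0°, not 129°.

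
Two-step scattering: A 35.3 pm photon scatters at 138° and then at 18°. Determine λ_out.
39.6482 pm

Apply Compton shift twice:

First scattering at θ₁ = 138°:
Δλ₁ = λ_C(1 - cos(138°))
Δλ₁ = 2.4263 × 1.7431
Δλ₁ = 4.2294 pm

After first scattering:
λ₁ = 35.3 + 4.2294 = 39.5294 pm

Second scattering at θ₂ = 18°:
Δλ₂ = λ_C(1 - cos(18°))
Δλ₂ = 2.4263 × 0.0489
Δλ₂ = 0.1188 pm

Final wavelength:
λ₂ = 39.5294 + 0.1188 = 39.6482 pm

Total shift: Δλ_total = 4.2294 + 0.1188 = 4.3482 pm

(Intermediate values are shown rounded; full precision is carried through to the final answer.)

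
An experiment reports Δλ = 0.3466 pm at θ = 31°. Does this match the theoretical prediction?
Yes, consistent

Calculate the expected shift for θ = 31°:

Δλ_expected = λ_C(1 - cos(31°))
Δλ_expected = 2.4263 × (1 - cos(31°))
Δλ_expected = 2.4263 × 0.1428
Δλ_expected = 0.3466 pm

Given shift: 0.3466 pm
Expected shift: 0.3466 pm
Difference: 0.0000 pm

The values match. This is consistent with Compton scattering at the stated angle.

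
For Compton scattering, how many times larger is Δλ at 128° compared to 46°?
128° produces the larger shift by a factor of 5.291

Calculate both shifts using Δλ = λ_C(1 - cos θ):

For θ₁ = 46°:
Δλ₁ = 2.4263 × (1 - cos(46°))
Δλ₁ = 2.4263 × 0.3053
Δλ₁ = 0.7409 pm

For θ₂ = 128°:
Δλ₂ = 2.4263 × (1 - cos(128°))
Δλ₂ = 2.4263 × 1.6157
Δλ₂ = 3.9201 pm

The 128° angle produces the larger shift.
Ratio: 3.9201/0.7409 = 5.291

(Intermediate values are shown rounded; full precision is carried through to the final answer.)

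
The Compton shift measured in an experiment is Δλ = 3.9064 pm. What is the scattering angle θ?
127.59°

From the Compton formula Δλ = λ_C(1 - cos θ), we can solve for θ:

cos θ = 1 - Δλ/λ_C

Given:
- Δλ = 3.9064 pm
- λ_C = h/(m_e·c) ≈ 2.42631024 pm

cos θ = 1 - 3.9064/2.42631024
cos θ = 1 - 1.610017
cos θ = -0.610017

θ = arccos(-0.610017)
θ = 127.59°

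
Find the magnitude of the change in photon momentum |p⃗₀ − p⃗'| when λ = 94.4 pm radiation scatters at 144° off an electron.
1.3055e-23 kg·m/s

Photon momentum magnitude is p = h/λ.

Initial momentum:
p₀ = h/λ = 6.6261e-34/9.4400e-11 = 7.0191e-24 kg·m/s

After scattering:
λ' = λ + Δλ = 94.4 + 4.3892 = 98.7892 pm
p' = h/λ' = 6.6261e-34/9.8789e-11 = 6.7073e-24 kg·m/s

Momentum is a vector; the scattered photon's direction makes angle θ = 144° with the incident direction. The magnitude of the vector change Δp⃗ = p⃗₀ − p⃗' is found from the law of cosines:
|Δp⃗|² = p₀² + p'² − 2p₀p'cos θ
|Δp⃗|² = (7.0191e-24)² + (6.7073e-24)² − 2·7.0191e-24·6.7073e-24·cos(144°)
|Δp⃗| = 1.3055e-23 kg·m/s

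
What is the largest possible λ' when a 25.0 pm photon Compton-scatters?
29.8526 pm (at θ = 180°)

The Compton shift is Δλ = λ_C(1 − cos θ).

Since cos θ ranges from −1 to 1, the factor (1 − cos θ) ranges from 0 to 2; the maximum shift occurs at θ = 180° (backscattering):
Δλ_max = 2λ_C = 2 × 2.4263 pm = 4.8526 pm

Maximum scattered wavelength:
λ'_max = λ₀ + Δλ_max = 25.0 + 4.8526 = 29.8526 pm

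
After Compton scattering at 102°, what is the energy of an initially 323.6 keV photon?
183.3497 keV

First convert energy to wavelength:
λ = hc/E, with hc ≈ 1239.842 keV·pm (i.e. 1239.842 eV·nm)

For E = 323.6 keV = 323600 eV:
λ = 1239.842 keV·pm / 323.6 keV
λ = 3.8314 pm

Calculate the Compton shift:
Δλ = λ_C(1 - cos(102°)) = 2.4263 × 1.2079
Δλ = 2.9308 pm

Final wavelength:
λ' = 3.8314 + 2.9308 = 6.7622 pm

Final energy:
E' = hc/λ' = 1239.842 / 6.7622 = 183.3497 keV

(Intermediate values are shown rounded; full precision is carried through to the final answer.)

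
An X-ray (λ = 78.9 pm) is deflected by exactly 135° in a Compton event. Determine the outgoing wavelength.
83.0420 pm

Using the Compton formula: λ' = λ + λ_C(1 − cos θ)

For θ = 135°, cos θ = -√2/2 (exact) ≈ -0.7071, so:
1 − cos 135° = 1 − (-√2/2) ≈ 1.7071

Δλ = λ_C × 1.7071 = 2.4263 × 1.7071 = 4.1420 pm

λ' = 78.9 + 4.1420 = 83.0420 pm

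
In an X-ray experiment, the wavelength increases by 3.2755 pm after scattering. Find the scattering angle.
110.49°

From the Compton formula Δλ = λ_C(1 - cos θ), we can solve for θ:

cos θ = 1 - Δλ/λ_C

Given:
- Δλ = 3.2755 pm
- λ_C = h/(m_e·c) ≈ 2.42631024 pm

cos θ = 1 - 3.2755/2.42631024
cos θ = 1 - 1.349992
cos θ = -0.349992

θ = arccos(-0.349992)
θ = 110.49°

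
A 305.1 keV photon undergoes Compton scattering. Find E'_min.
139.0527 keV (at θ = 180°)

The scattered photon has minimum energy when its wavelength is maximum, i.e., when the Compton shift Δλ = λ_C(1 − cos θ) is maximum. This occurs at θ = 180° (backscattering), giving Δλ_max = 2λ_C = 4.8526 pm.

Initial wavelength: λ₀ = hc/E₀ = 4.0637 pm
Maximum final wavelength: λ'_max = λ₀ + 2λ_C = 4.0637 + 4.8526 = 8.9163 pm
Minimum final energy: E'_min = hc/λ'_max = 139.0527 keV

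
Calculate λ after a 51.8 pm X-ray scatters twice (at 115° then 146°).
59.6895 pm

Apply Compton shift twice:

First scattering at θ₁ = 115°:
Δλ₁ = λ_C(1 - cos(115°))
Δλ₁ = 2.4263 × 1.4226
Δλ₁ = 3.4517 pm

After first scattering:
λ₁ = 51.8 + 3.4517 = 55.2517 pm

Second scattering at θ₂ = 146°:
Δλ₂ = λ_C(1 - cos(146°))
Δλ₂ = 2.4263 × 1.8290
Δλ₂ = 4.4378 pm

Final wavelength:
λ₂ = 55.2517 + 4.4378 = 59.6895 pm

Total shift: Δλ_total = 3.4517 + 4.4378 = 7.8895 pm

(Intermediate values are shown rounded; full precision is carried through to the final answer.)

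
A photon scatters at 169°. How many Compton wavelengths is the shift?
1.9816 λ_C

The Compton shift formula is:
Δλ = λ_C(1 - cos θ)

Dividing both sides by λ_C:
Δλ/λ_C = 1 - cos θ

For θ = 169°:
Δλ/λ_C = 1 - cos(169°)
Δλ/λ_C = 1 - -0.9816
Δλ/λ_C = 1.9816

This means the shift is 1.9816 × λ_C = 4.8080 pm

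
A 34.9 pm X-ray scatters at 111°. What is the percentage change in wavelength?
9.4436%

Calculate the Compton shift:
Δλ = λ_C(1 - cos(111°))
Δλ = 2.4263 × (1 - cos(111°))
Δλ = 2.4263 × 1.3584
Δλ = 3.2958 pm

Percentage change:
(Δλ/λ₀) × 100 = (3.2958/34.9) × 100
= 9.4436%

(Intermediate values are shown rounded; full precision is carried through to the final answer.)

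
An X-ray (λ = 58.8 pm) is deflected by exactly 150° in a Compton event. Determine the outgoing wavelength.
63.3276 pm

Using the Compton formula: λ' = λ + λ_C(1 − cos θ)

For θ = 150°, cos θ = -√3/2 (exact) ≈ -0.8660, so:
1 − cos 150° = 1 − (-√3/2) ≈ 1.8660

Δλ = λ_C × 1.8660 = 2.4263 × 1.8660 = 4.5276 pm

λ' = 58.8 + 4.5276 = 63.3276 pm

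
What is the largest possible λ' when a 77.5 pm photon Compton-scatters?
82.3526 pm (at θ = 180°)

The Compton shift is Δλ = λ_C(1 − cos θ).

Since cos θ ranges from −1 to 1, the factor (1 − cos θ) ranges from 0 to 2; the maximum shift occurs at θ = 180° (backscattering):
Δλ_max = 2λ_C = 2 × 2.4263 pm = 4.8526 pm

Maximum scattered wavelength:
λ'_max = λ₀ + Δλ_max = 77.5 + 4.8526 = 82.3526 pm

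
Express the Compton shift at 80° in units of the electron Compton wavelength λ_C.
0.8264 λ_C

The Compton shift formula is:
Δλ = λ_C(1 - cos θ)

Dividing both sides by λ_C:
Δλ/λ_C = 1 - cos θ

For θ = 80°:
Δλ/λ_C = 1 - cos(80°)
Δλ/λ_C = 1 - 0.1736
Δλ/λ_C = 0.8264

This means the shift is 0.8264 × λ_C = 2.0050 pm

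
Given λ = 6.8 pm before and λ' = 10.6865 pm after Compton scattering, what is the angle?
127.00°

First find the wavelength shift:
Δλ = λ' - λ = 10.6865 - 6.8 = 3.8865 pm

Using Δλ = λ_C(1 - cos θ), with λ_C = h/(m_e·c) ≈ 2.42631024 pm:
cos θ = 1 - Δλ/λ_C
cos θ = 1 - 3.8865/2.42631024
cos θ = -0.601815

θ = arccos(-0.601815)
θ = 127.00°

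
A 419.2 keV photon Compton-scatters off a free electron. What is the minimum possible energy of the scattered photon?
158.7453 keV (at θ = 180°)

The scattered photon has minimum energy when its wavelength is maximum, i.e., when the Compton shift Δλ = λ_C(1 − cos θ) is maximum. This occurs at θ = 180° (backscattering), giving Δλ_max = 2λ_C = 4.8526 pm.

Initial wavelength: λ₀ = hc/E₀ = 2.9576 pm
Maximum final wavelength: λ'_max = λ₀ + 2λ_C = 2.9576 + 4.8526 = 7.8103 pm
Minimum final energy: E'_min = hc/λ'_max = 158.7453 keV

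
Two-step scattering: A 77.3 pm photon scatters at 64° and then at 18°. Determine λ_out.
78.7814 pm

Apply Compton shift twice:

First scattering at θ₁ = 64°:
Δλ₁ = λ_C(1 - cos(64°))
Δλ₁ = 2.4263 × 0.5616
Δλ₁ = 1.3627 pm

After first scattering:
λ₁ = 77.3 + 1.3627 = 78.6627 pm

Second scattering at θ₂ = 18°:
Δλ₂ = λ_C(1 - cos(18°))
Δλ₂ = 2.4263 × 0.0489
Δλ₂ = 0.1188 pm

Final wavelength:
λ₂ = 78.6627 + 0.1188 = 78.7814 pm

Total shift: Δλ_total = 1.3627 + 0.1188 = 1.4814 pm

(Intermediate values are shown rounded; full precision is carried through to the final answer.)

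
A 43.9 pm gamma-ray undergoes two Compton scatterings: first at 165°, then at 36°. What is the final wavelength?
49.1333 pm

Apply Compton shift twice:

First scattering at θ₁ = 165°:
Δλ₁ = λ_C(1 - cos(165°))
Δλ₁ = 2.4263 × 1.9659
Δλ₁ = 4.7699 pm

After first scattering:
λ₁ = 43.9 + 4.7699 = 48.6699 pm

Second scattering at θ₂ = 36°:
Δλ₂ = λ_C(1 - cos(36°))
Δλ₂ = 2.4263 × 0.1910
Δλ₂ = 0.4634 pm

Final wavelength:
λ₂ = 48.6699 + 0.4634 = 49.1333 pm

Total shift: Δλ_total = 4.7699 + 0.4634 = 5.2333 pm

(Intermediate values are shown rounded; full precision is carried through to the final answer.)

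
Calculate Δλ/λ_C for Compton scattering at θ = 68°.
0.6254 λ_C

The Compton shift formula is:
Δλ = λ_C(1 - cos θ)

Dividing both sides by λ_C:
Δλ/λ_C = 1 - cos θ

For θ = 68°:
Δλ/λ_C = 1 - cos(68°)
Δλ/λ_C = 1 - 0.3746
Δλ/λ_C = 0.6254

This means the shift is 0.6254 × λ_C = 1.5174 pm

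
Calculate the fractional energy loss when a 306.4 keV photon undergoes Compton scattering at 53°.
0.1927 (or 19.27%)

Calculate initial and final photon energies:

Initial: E₀ = 306.4 keV → λ₀ = 4.0465 pm
Compton shift: Δλ = 0.9661 pm
Final wavelength: λ' = 5.0126 pm
Final energy: E' = 247.3450 keV

Fractional energy loss:
(E₀ - E')/E₀ = (306.4000 - 247.3450)/306.4000
= 59.0550/306.4000
= 0.1927
= 19.27%

(Intermediate values are shown rounded; full precision is carried through to the final answer.)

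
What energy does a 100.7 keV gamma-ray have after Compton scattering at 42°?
95.8484 keV

First convert energy to wavelength:
λ = hc/E, with hc ≈ 1239.842 keV·pm (i.e. 1239.842 eV·nm)

For E = 100.7 keV = 100700 eV:
λ = 1239.842 keV·pm / 100.7 keV
λ = 12.3122 pm

Calculate the Compton shift:
Δλ = λ_C(1 - cos(42°)) = 2.4263 × 0.2569
Δλ = 0.6232 pm

Final wavelength:
λ' = 12.3122 + 0.6232 = 12.9354 pm

Final energy:
E' = hc/λ' = 1239.842 / 12.9354 = 95.8484 keV

(Intermediate values are shown rounded; full precision is carried through to the final answer.)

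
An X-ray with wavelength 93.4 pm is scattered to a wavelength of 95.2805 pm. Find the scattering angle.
77.00°

First find the wavelength shift:
Δλ = λ' - λ = 95.2805 - 93.4 = 1.8805 pm

Using Δλ = λ_C(1 - cos θ), with λ_C = h/(m_e·c) ≈ 2.42631024 pm:
cos θ = 1 - Δλ/λ_C
cos θ = 1 - 1.8805/2.42631024
cos θ = 0.224955

θ = arccos(0.224955)
θ = 77.00°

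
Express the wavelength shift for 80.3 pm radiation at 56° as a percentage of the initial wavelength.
1.3319%

Calculate the Compton shift:
Δλ = λ_C(1 - cos(56°))
Δλ = 2.4263 × (1 - cos(56°))
Δλ = 2.4263 × 0.4408
Δλ = 1.0695 pm

Percentage change:
(Δλ/λ₀) × 100 = (1.0695/80.3) × 100
= 1.3319%

(Intermediate values are shown rounded; full precision is carried through to the final answer.)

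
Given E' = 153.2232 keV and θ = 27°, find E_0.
158.4000 keV

Convert final energy to wavelength (hc ≈ 1239.842 keV·pm):
λ' = hc/E' = 1239.842 / 153.2232 = 8.0917 pm

Calculate the Compton shift:
Δλ = λ_C(1 - cos(27°))
Δλ = 2.4263 × (1 - cos(27°))
Δλ = 0.2645 pm

Initial wavelength:
λ = λ' - Δλ = 8.0917 - 0.2645 = 7.8273 pm

Initial energy:
E = hc/λ = 1239.842 / 7.8273 = 158.4000 keV

(Intermediate values are shown rounded; full precision is carried through to the final answer.)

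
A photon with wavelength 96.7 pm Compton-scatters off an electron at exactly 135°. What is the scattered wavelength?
100.8420 pm

Using the Compton formula: λ' = λ + λ_C(1 − cos θ)

For θ = 135°, cos θ = -√2/2 (exact) ≈ -0.7071, so:
1 − cos 135° = 1 − (-√2/2) ≈ 1.7071

Δλ = λ_C × 1.7071 = 2.4263 × 1.7071 = 4.1420 pm

λ' = 96.7 + 4.1420 = 100.8420 pm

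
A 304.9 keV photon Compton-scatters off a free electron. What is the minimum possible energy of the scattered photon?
139.0112 keV (at θ = 180°)

The scattered photon has minimum energy when its wavelength is maximum, i.e., when the Compton shift Δλ = λ_C(1 − cos θ) is maximum. This occurs at θ = 180° (backscattering), giving Δλ_max = 2λ_C = 4.8526 pm.

Initial wavelength: λ₀ = hc/E₀ = 4.0664 pm
Maximum final wavelength: λ'_max = λ₀ + 2λ_C = 4.0664 + 4.8526 = 8.9190 pm
Minimum final energy: E'_min = hc/λ'_max = 139.0112 keV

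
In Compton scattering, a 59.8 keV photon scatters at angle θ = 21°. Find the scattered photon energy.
59.3388 keV

First convert energy to wavelength:
λ = hc/E, with hc ≈ 1239.842 keV·pm (i.e. 1239.842 eV·nm)

For E = 59.8 keV = 59800 eV:
λ = 1239.842 keV·pm / 59.8 keV
λ = 20.7331 pm

Calculate the Compton shift:
Δλ = λ_C(1 - cos(21°)) = 2.4263 × 0.0664
Δλ = 0.1612 pm

Final wavelength:
λ' = 20.7331 + 0.1612 = 20.8943 pm

Final energy:
E' = hc/λ' = 1239.842 / 20.8943 = 59.3388 keV

(Intermediate values are shown rounded; full precision is carried through to the final answer.)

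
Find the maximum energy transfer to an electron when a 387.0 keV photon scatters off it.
233.1037 keV

Maximum energy transfer occurs at θ = 180° (backscattering).

Initial photon: E₀ = 387.0 keV → λ₀ = 3.2037 pm

Maximum Compton shift (at 180°):
Δλ_max = 2λ_C = 2 × 2.4263 = 4.8526 pm

Final wavelength:
λ' = 3.2037 + 4.8526 = 8.0563 pm

Minimum photon energy (maximum energy to electron):
E'_min = hc/λ' = 153.8963 keV

Maximum electron kinetic energy:
K_max = E₀ - E'_min = 387.0000 - 153.8963 = 233.1037 keV

(Intermediate values are shown rounded; full precision is carried through to the final answer.)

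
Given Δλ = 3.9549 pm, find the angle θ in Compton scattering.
129.05°

From the Compton formula Δλ = λ_C(1 - cos θ), we can solve for θ:

cos θ = 1 - Δλ/λ_C

Given:
- Δλ = 3.9549 pm
- λ_C = h/(m_e·c) ≈ 2.42631024 pm

cos θ = 1 - 3.9549/2.42631024
cos θ = 1 - 1.630006
cos θ = -0.630006

θ = arccos(-0.630006)
θ = 129.05°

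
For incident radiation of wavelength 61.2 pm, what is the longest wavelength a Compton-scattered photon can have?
66.0526 pm (at θ = 180°)

The Compton shift is Δλ = λ_C(1 − cos θ).

Since cos θ ranges from −1 to 1, the factor (1 − cos θ) ranges from 0 to 2; the maximum shift occurs at θ = 180° (backscattering):
Δλ_max = 2λ_C = 2 × 2.4263 pm = 4.8526 pm

Maximum scattered wavelength:
λ'_max = λ₀ + Δλ_max = 61.2 + 4.8526 = 66.0526 pm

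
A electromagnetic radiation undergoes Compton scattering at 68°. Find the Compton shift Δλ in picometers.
1.5174 pm

Using the Compton scattering formula:
Δλ = λ_C(1 - cos θ)

where λ_C = h/(m_e·c) ≈ 2.4263 pm is the Compton wavelength of an electron.

For θ = 68°:
cos(68°) = 0.3746
1 - cos(68°) = 0.6254

Δλ = 2.4263 × 0.6254
Δλ = 1.5174 pm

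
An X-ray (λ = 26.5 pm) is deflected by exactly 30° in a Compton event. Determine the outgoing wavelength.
26.8251 pm

Using the Compton formula: λ' = λ + λ_C(1 − cos θ)

For θ = 30°, cos θ = √3/2 (exact) ≈ 0.8660, so:
1 − cos 30° = 1 − (√3/2) ≈ 0.1340

Δλ = λ_C × 0.1340 = 2.4263 × 0.1340 = 0.3251 pm

λ' = 26.5 + 0.3251 = 26.8251 pm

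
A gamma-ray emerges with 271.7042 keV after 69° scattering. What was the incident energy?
412.4000 keV

Convert final energy to wavelength (hc ≈ 1239.842 keV·pm):
λ' = hc/E' = 1239.842 / 271.7042 = 4.5632 pm

Calculate the Compton shift:
Δλ = λ_C(1 - cos(69°))
Δλ = 2.4263 × (1 - cos(69°))
Δλ = 1.5568 pm

Initial wavelength:
λ = λ' - Δλ = 4.5632 - 1.5568 = 3.0064 pm

Initial energy:
E = hc/λ = 1239.842 / 3.0064 = 412.4000 keV

(Intermediate values are shown rounded; full precision is carried through to the final answer.)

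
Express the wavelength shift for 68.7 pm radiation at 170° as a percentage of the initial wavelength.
7.0098%

Calculate the Compton shift:
Δλ = λ_C(1 - cos(170°))
Δλ = 2.4263 × (1 - cos(170°))
Δλ = 2.4263 × 1.9848
Δλ = 4.8158 pm

Percentage change:
(Δλ/λ₀) × 100 = (4.8158/68.7) × 100
= 7.0098%

(Intermediate values are shown rounded; full precision is carried through to the final answer.)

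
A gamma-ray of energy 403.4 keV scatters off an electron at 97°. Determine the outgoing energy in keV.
213.9325 keV

First convert energy to wavelength:
λ = hc/E, with hc ≈ 1239.842 keV·pm (i.e. 1239.842 eV·nm)

For E = 403.4 keV = 403400 eV:
λ = 1239.842 keV·pm / 403.4 keV
λ = 3.0735 pm

Calculate the Compton shift:
Δλ = λ_C(1 - cos(97°)) = 2.4263 × 1.1219
Δλ = 2.7220 pm

Final wavelength:
λ' = 3.0735 + 2.7220 = 5.7955 pm

Final energy:
E' = hc/λ' = 1239.842 / 5.7955 = 213.9325 keV

(Intermediate values are shown rounded; full precision is carried through to the final answer.)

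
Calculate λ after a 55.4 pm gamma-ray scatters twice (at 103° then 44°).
59.0531 pm

Apply Compton shift twice:

First scattering at θ₁ = 103°:
Δλ₁ = λ_C(1 - cos(103°))
Δλ₁ = 2.4263 × 1.2250
Δλ₁ = 2.9721 pm

After first scattering:
λ₁ = 55.4 + 2.9721 = 58.3721 pm

Second scattering at θ₂ = 44°:
Δλ₂ = λ_C(1 - cos(44°))
Δλ₂ = 2.4263 × 0.2807
Δλ₂ = 0.6810 pm

Final wavelength:
λ₂ = 58.3721 + 0.6810 = 59.0531 pm

Total shift: Δλ_total = 2.9721 + 0.6810 = 3.6531 pm

(Intermediate values are shown rounded; full precision is carried through to the final answer.)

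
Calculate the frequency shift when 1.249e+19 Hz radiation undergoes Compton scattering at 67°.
7.246e+17 Hz (decrease)

Convert frequency to wavelength (c = 299792458 m/s):
λ₀ = c/f₀ = 299792458/1.249e+19 = 2.4002599e-11 m = 24.0026 pm

Calculate Compton shift:
Δλ = λ_C(1 - cos(67°)) = 1.4783 pm

Final wavelength:
λ' = λ₀ + Δλ = 24.0026 + 1.4783 = 25.4809 pm

Final frequency:
f' = c/λ' = 299792458/2.5480874e-11 = 1.1765391e+19 Hz

Frequency shift (decrease):
Δf = f₀ - f' = 1.249e+19 - 1.1765391e+19 = 7.246e+17 Hz

(Intermediate values are shown rounded; full precision is carried through to the final answer.)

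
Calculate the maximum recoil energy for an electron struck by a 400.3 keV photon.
244.3431 keV

Maximum energy transfer occurs at θ = 180° (backscattering).

Initial photon: E₀ = 400.3 keV → λ₀ = 3.0973 pm

Maximum Compton shift (at 180°):
Δλ_max = 2λ_C = 2 × 2.4263 = 4.8526 pm

Final wavelength:
λ' = 3.0973 + 4.8526 = 7.9499 pm

Minimum photon energy (maximum energy to electron):
E'_min = hc/λ' = 155.9569 keV

Maximum electron kinetic energy:
K_max = E₀ - E'_min = 400.3000 - 155.9569 = 244.3431 keV

(Intermediate values are shown rounded; full precision is carried through to the final answer.)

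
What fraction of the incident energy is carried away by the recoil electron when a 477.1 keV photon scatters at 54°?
0.2779 (or 27.79%)

Calculate initial and final photon energies:

Initial: E₀ = 477.1 keV → λ₀ = 2.5987 pm
Compton shift: Δλ = 1.0002 pm
Final wavelength: λ' = 3.5989 pm
Final energy: E' = 344.5091 keV

Fractional energy loss:
(E₀ - E')/E₀ = (477.1000 - 344.5091)/477.1000
= 132.5909/477.1000
= 0.2779
= 27.79%

(Intermediate values are shown rounded; full precision is carried through to the final answer.)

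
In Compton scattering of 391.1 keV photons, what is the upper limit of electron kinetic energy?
236.5594 keV

Maximum energy transfer occurs at θ = 180° (backscattering).

Initial photon: E₀ = 391.1 keV → λ₀ = 3.1701 pm

Maximum Compton shift (at 180°):
Δλ_max = 2λ_C = 2 × 2.4263 = 4.8526 pm

Final wavelength:
λ' = 3.1701 + 4.8526 = 8.0228 pm

Minimum photon energy (maximum energy to electron):
E'_min = hc/λ' = 154.5406 keV

Maximum electron kinetic energy:
K_max = E₀ - E'_min = 391.1000 - 154.5406 = 236.5594 keV

(Intermediate values are shown rounded; full precision is carried through to the final answer.)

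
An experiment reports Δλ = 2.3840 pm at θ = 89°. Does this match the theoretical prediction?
Yes, consistent

Calculate the expected shift for θ = 89°:

Δλ_expected = λ_C(1 - cos(89°))
Δλ_expected = 2.4263 × (1 - cos(89°))
Δλ_expected = 2.4263 × 0.9825
Δλ_expected = 2.3840 pm

Given shift: 2.3840 pm
Expected shift: 2.3840 pm
Difference: 0.0000 pm

The values match. This is consistent with Compton scattering at the stated angle.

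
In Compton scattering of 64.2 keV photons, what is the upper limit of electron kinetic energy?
12.8922 keV

Maximum energy transfer occurs at θ = 180° (backscattering).

Initial photon: E₀ = 64.2 keV → λ₀ = 19.3122 pm

Maximum Compton shift (at 180°):
Δλ_max = 2λ_C = 2 × 2.4263 = 4.8526 pm

Final wavelength:
λ' = 19.3122 + 4.8526 = 24.1648 pm

Minimum photon energy (maximum energy to electron):
E'_min = hc/λ' = 51.3078 keV

Maximum electron kinetic energy:
K_max = E₀ - E'_min = 64.2000 - 51.3078 = 12.8922 keV

(Intermediate values are shown rounded; full precision is carried through to the final answer.)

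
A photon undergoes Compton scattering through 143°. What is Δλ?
4.3640 pm

Using the Compton scattering formula:
Δλ = λ_C(1 - cos θ)

where λ_C = h/(m_e·c) ≈ 2.4263 pm is the Compton wavelength of an electron.

For θ = 143°:
cos(143°) = -0.7986
1 - cos(143°) = 1.7986

Δλ = 2.4263 × 1.7986
Δλ = 4.3640 pm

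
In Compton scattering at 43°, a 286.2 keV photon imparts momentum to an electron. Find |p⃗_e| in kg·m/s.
1.0642e-22 kg·m/s

The electron is initially at rest, so by conservation of momentum:
p⃗_e = p⃗₀ − p⃗'  (incident photon momentum minus scattered photon momentum)

Photon momentum magnitudes (p = h/λ = E/c):
λ₀ = hc/E₀ = 4.3321 pm → p₀ = h/λ₀ = 1.5295e-22 kg·m/s
Δλ = λ_C(1 − cos 43°) = 0.6518 pm
λ' = 4.9839 pm → p' = h/λ' = 1.3295e-22 kg·m/s

The scattered photon makes angle θ = 43° with the incident direction, so by the law of cosines:
|p⃗_e|² = p₀² + p'² − 2p₀p'cos θ
|p⃗_e|² = (1.5295e-22)² + (1.3295e-22)² − 2·1.5295e-22·1.3295e-22·cos(43°)
|p⃗_e| = 1.0642e-22 kg·m/s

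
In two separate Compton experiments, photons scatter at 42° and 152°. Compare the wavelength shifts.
152° produces the larger shift by a factor of 7.331

Calculate both shifts using Δλ = λ_C(1 - cos θ):

For θ₁ = 42°:
Δλ₁ = 2.4263 × (1 - cos(42°))
Δλ₁ = 2.4263 × 0.2569
Δλ₁ = 0.6232 pm

For θ₂ = 152°:
Δλ₂ = 2.4263 × (1 - cos(152°))
Δλ₂ = 2.4263 × 1.8829
Δλ₂ = 4.5686 pm

The 152° angle produces the larger shift.
Ratio: 4.5686/0.6232 = 7.331

(Intermediate values are shown rounded; full precision is carried through to the final answer.)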